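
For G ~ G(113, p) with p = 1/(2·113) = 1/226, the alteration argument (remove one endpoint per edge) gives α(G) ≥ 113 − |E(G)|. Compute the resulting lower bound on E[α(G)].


E[|E(G)|] = C(113, 2)·p = 6328 · (1/226) = 28.
E[α(G)] ≥ n − E[|E(G)|] = 113 − 28 = 85.
Numerically: ≈ 85.00000.
(This is only a lower bound; the true E[α(G)] may be larger.)

E[α(G)] ≥ 85 ≈ 85.00000.


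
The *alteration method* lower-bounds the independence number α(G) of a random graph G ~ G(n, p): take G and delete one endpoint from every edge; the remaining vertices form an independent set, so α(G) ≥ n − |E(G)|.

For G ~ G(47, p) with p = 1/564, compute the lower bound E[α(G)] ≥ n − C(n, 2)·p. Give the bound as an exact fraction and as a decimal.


E[|E(G)|] = C(47, 2)·p = 1081 · (1/564) = 23/12.
E[α(G)] ≥ n − E[|E(G)|] = 47 − 23/12 = 541/12.
Numerically: ≈ 45.083333.
(This is only a lower bound; the true E[α(G)] may be larger.)

E[α(G)] ≥ 541/12 ≈ 45.083333.


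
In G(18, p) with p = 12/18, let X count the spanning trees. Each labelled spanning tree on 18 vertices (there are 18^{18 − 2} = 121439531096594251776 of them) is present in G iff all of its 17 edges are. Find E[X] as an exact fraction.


K_18 has 18^{18 − 2} = 121439531096594251776 labelled spanning trees.
For each such spanning tree H, let X_H = 1 if all 17 edges of H are present in G. Then P[X_H = 1] = p^{17} = (2/3)^{17} = 131072/129140163.
By linearity: E[X] = Σ_H E[X_H] = 121439531096594251776 · p^{17} = 121439531096594251776 · 131072/129140163 = 123256172596690944.
Numerically: E[X] ≈ 1.2326e+17.

E[X] = 121439531096594251776 · (2/3)^{17} = 123256172596690944 ≈ 1.2326e+17.


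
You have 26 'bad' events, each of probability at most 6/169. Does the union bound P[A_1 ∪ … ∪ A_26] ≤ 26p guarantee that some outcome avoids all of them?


Union bound: P[∪_{i=1}^{26} A_i] ≤ Σ_i P[A_i] ≤ 26·p = 26·(6/169) = 12/13.
Numerically: 12/13 ≈ 0.9230769.
Is 12/13 < 1? YES.
Since P[∪ A_i] ≤ 12/13 < 1, the complement has P[∩ A_i^c] ≥ 1 − 12/13 = 1/13 > 0, so some outcome avoids every A_i.

26·p = 12/13 ≈ 0.9230769; existence CERTIFIED by the union bound.


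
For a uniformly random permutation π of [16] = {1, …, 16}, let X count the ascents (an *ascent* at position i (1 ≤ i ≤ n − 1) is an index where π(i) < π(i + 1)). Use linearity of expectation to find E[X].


Write X = Σ X_I over i = 1, …, 15, with X_I the indicator of one ascent.
There are 15 indicators.
For each fixed i, the pair (π(i), π(i+1)) is a uniformly random ordered pair of distinct values from {1, …, 16}; by symmetry P[π(i) < π(i+1)] = 1/2.
By linearity: E[X] = 15 · (1/2) = (16 − 1) · (1/2) = 15/2 ≈ 7.5000.

E[X] = 15/2 = 7.5000.


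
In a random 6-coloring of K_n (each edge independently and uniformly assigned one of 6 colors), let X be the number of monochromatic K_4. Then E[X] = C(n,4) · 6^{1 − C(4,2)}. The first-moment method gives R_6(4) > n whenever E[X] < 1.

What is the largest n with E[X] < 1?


We need C(n, 4) · 6^{1 − 6} < 1, i.e. C(n, 4) < 6^{6 − 1} = 7776.
Check values of n near the boundary:
  n = 21: C(21, 4) = 5985; 5985 < 7776? YES
  n = 22: C(22, 4) = 7315; 7315 < 7776? YES
  n = 23: C(23, 4) = 8855; 8855 < 7776? NO
The largest n with C(n, 4) < 7776 is n = 22 (where E[X] = 7315/7776 ≈ 0.941). Hence R_6(4) > 22, i.e. R_6(4) ≥ 23.

Largest n = 22; hence R_6(4) > 22.


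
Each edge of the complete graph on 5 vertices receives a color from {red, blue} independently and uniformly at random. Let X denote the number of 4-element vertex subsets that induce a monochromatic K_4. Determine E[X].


Let X = Σ_S X_S over the C(5, 4) = 5 subsets S of size 4, where X_S = 1 if the K_4 on S is monochromatic.
For a fixed S, the K_4 on S has C(4, 2) = 6 edges. P[all 6 edges red] = (1/2)^6, and likewise for blue, so P[monochromatic] = 2·(1/2)^6 = 2^{1 − 6} = 1/32.
By linearity: E[X] = C(5, 4) · 2^{1 − 6} = 5 · 1/32 = 5/32.
Numerically: E[X] ≈ 0.156.

E[X] = C(5,4)·2^(1−C(4,2)) = 5/32 ≈ 0.156.


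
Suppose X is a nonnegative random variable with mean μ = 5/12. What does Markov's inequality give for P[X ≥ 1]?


μ = E[X] = 5/12, a = 1.
Markov: P[X ≥ 1] ≤ μ/a = (5/12)/1 = 5/12.
Numerically: ≈ 0.41667.
(Since a = 1 > μ = 0.41667, the bound 5/12 is < 1 and informative.)

P[X ≥ 1] ≤ 5/12 ≈ 0.41667.


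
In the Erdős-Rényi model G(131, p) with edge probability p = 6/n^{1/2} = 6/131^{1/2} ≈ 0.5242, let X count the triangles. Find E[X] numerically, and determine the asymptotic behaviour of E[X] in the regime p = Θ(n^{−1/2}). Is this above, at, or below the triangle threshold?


Number of potential triangles: C(131, 3) = 366145.
Each occurs with probability p³ ≈ (0.5242)³ ≈ 1.440611e-01.
By linearity: E[X] = C(131, 3)·p³ ≈ 366145 · 1.440611e-01 ≈ 52747.2613.
Since α = 1/2 < 1, p = c/n^{1/2} ≫ 1/n is above the triangle threshold p ~ 1/n. Asymptotically E[X] ~ (c³/6)·n^{3(1−α)} = (6³/6)·n^{1.5} → ∞; triangles are abundant w.h.p.

E[X] ≈ 52747.2613; in regime p = Θ(1/n^{1/2}) E[X] diverges (above the triangle threshold p ~ 1/n).


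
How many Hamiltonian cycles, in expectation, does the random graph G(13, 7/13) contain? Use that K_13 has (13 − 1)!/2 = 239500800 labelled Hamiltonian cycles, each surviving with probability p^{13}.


K_13 has (13 − 1)!/2 = 239500800 labelled Hamiltonian cycles.
For each such Hamiltonian cycle H, let X_H = 1 if all 13 edges of H are present in G. Then P[X_H = 1] = p^{13} = (7/13)^{13} = 96889010407/302875106592253.
By linearity: E[X] = Σ_H E[X_H] = 239500800 · p^{13} = 239500800 · 96889010407/302875106592253 = 23204995503684825600/302875106592253.
Numerically: E[X] ≈ 7.66e+04.

E[X] = 239500800 · (7/13)^{13} = 23204995503684825600/302875106592253 ≈ 7.66e+04.


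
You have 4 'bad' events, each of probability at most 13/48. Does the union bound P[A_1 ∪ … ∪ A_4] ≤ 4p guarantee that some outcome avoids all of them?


Union bound: P[∪_{i=1}^{4} A_i] ≤ Σ_i P[A_i] ≤ 4·p = 4·(13/48) = 13/12.
Numerically: 13/12 ≈ 1.08333.
Is 13/12 < 1? NO.
Since the bound 13/12 is ≥ 1, the union bound is uninformative here; it does NOT by itself certify existence.

4·p = 13/12 ≈ 1.08333; existence NOT certified by the union bound.


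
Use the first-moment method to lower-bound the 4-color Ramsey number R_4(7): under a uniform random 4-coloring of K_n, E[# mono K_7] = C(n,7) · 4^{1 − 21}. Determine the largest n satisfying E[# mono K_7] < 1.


We need C(n, 7) · 4^{1 − 21} < 1, i.e. C(n, 7) < 4^{21 − 1} = 1099511627776.
Check values of n near the boundary:
  n = 175: C(175, 7) = 883208107275; 883208107275 < 1099511627776? YES
  n = 176: C(176, 7) = 919790691600; 919790691600 < 1099511627776? YES
  n = 177: C(177, 7) = 957664425960; 957664425960 < 1099511627776? YES
  n = 178: C(178, 7) = 996867063280; 996867063280 < 1099511627776? YES
  n = 179: C(179, 7) = 1037437234460; 1037437234460 < 1099511627776? YES
  n = 180: C(180, 7) = 1079414463600; 1079414463600 < 1099511627776? YES
  n = 181: C(181, 7) = 1122839183400; 1122839183400 < 1099511627776? NO
  n = 182: C(182, 7) = 1167752750736; 1167752750736 < 1099511627776? NO
The largest n with C(n, 7) < 1099511627776 is n = 180 (where E[X] = 67463403975/68719476736 ≈ 0.9817217). Hence R_4(7) > 180, i.e. R_4(7) ≥ 181.

Largest n = 180; hence R_4(7) > 180.


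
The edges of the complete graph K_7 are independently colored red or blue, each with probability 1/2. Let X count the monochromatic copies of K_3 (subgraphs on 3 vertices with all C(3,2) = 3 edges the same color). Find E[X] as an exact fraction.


Let X = Σ_S X_S over the C(7, 3) = 35 subsets S of size 3, where X_S = 1 if the K_3 on S is monochromatic.
For a fixed S, the K_3 on S has C(3, 2) = 3 edges. P[all 3 edges red] = (1/2)^3, and likewise for blue, so P[monochromatic] = 2·(1/2)^3 = 2^{1 − 3} = 1/4.
Summing: E[X] = C(7, 3) · 2^{1 − 3} = 35 · 1/4 = 35/4.
Numerically: E[X] ≈ 8.7500.

E[X] = C(7,3)·2^(1−C(3,2)) = 35/4 ≈ 8.7500.


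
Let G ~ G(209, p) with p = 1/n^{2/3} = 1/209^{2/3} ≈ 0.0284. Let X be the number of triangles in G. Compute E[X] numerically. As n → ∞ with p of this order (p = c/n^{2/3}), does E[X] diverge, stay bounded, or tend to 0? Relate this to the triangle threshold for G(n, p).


Number of potential triangles: C(209, 3) = 1499784.
Each occurs with probability p³ ≈ (0.0284)³ ≈ 2.28932e-05.
By linearity: E[X] = C(209, 3)·p³ ≈ 1499784 · 2.28932e-05 ≈ 34.335.
Since α = 2/3 < 1, p = c/n^{2/3} ≫ 1/n is above the triangle threshold p ~ 1/n. Asymptotically E[X] ~ (c³/6)·n^{3(1−α)} = (1³/6)·n^{1} → ∞; triangles are abundant w.h.p.

E[X] ≈ 34.335; in regime p = Θ(1/n^{2/3}) E[X] diverges (above the triangle threshold p ~ 1/n).


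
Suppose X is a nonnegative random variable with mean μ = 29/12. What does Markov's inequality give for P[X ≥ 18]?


μ = E[X] = 29/12, a = 18.
Markov: P[X ≥ 18] ≤ μ/a = (29/12)/18 = 29/216.
Numerically: ≈ 0.134259.
(Since a = 18 > μ = 2.416667, the bound 29/216 is < 1 and informative.)

P[X ≥ 18] ≤ 29/216 ≈ 0.134259.


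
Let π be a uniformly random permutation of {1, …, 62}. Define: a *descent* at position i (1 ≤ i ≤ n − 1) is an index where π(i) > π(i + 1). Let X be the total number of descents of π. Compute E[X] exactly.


Write X = Σ X_I over i = 1, …, 61, with X_I the indicator of one descent.
There are 61 indicators.
For each fixed i, the pair (π(i), π(i+1)) is a uniformly random ordered pair of distinct values from {1, …, 62}; by symmetry P[π(i) > π(i+1)] = 1/2.
By linearity: E[X] = 61 · (1/2) = (62 − 1) · (1/2) = 61/2 ≈ 30.500000.

E[X] = 61/2 = 30.500000.


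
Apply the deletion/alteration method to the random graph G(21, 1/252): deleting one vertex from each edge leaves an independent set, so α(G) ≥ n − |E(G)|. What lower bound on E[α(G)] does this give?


E[|E(G)|] = C(21, 2)·p = 210 · (1/252) = 5/6.
E[α(G)] ≥ n − E[|E(G)|] = 21 − 5/6 = 121/6.
Numerically: ≈ 20.167.
(This is only a lower bound; the true E[α(G)] may be larger.)

E[α(G)] ≥ 121/6 ≈ 20.167.


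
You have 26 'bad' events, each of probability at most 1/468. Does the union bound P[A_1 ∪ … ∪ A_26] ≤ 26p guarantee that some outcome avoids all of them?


Union bound: P[∪_{i=1}^{26} A_i] ≤ Σ_i P[A_i] ≤ 26·p = 26·(1/468) = 1/18.
Numerically: 1/18 ≈ 0.055556.
Is 1/18 < 1? YES.
Since P[∪ A_i] ≤ 1/18 < 1, the complement has P[∩ A_i^c] ≥ 1 − 1/18 = 17/18 > 0, so some outcome avoids every A_i.

26·p = 1/18 ≈ 0.055556; existence CERTIFIED by the union bound.


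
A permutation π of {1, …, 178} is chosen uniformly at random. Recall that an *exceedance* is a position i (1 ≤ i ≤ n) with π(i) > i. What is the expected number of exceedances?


Write X = Σ_{i=1}^{178} X_i, where X_i = 1_{π(i) > i}.
For each fixed i, π(i) is uniform over {1, …, 178} (marginal of a uniform permutation), so P[π(i) > i] = (n − i)/n. Summing: Σ_{i=1}^{178} (n − i)/n = (0 + 1 + … + 177)/178 = 178(178 − 1)/(2·178) = (178 − 1)/2.
Hence E[X] = Σ_{i=1}^{178} (178 − i)/178 = 177/2 ≈ 88.50000.

E[X] = 177/2 = 88.50000.


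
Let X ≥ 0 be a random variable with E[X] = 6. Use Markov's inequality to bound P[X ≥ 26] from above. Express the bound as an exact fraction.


μ = E[X] = 6, a = 26.
Markov: P[X ≥ 26] ≤ μ/a = (6)/26 = 3/13.
Numerically: ≈ 0.230769.
(Since a = 26 > μ = 6.000000, the bound 3/13 is < 1 and informative.)

P[X ≥ 26] ≤ 3/13 ≈ 0.230769.


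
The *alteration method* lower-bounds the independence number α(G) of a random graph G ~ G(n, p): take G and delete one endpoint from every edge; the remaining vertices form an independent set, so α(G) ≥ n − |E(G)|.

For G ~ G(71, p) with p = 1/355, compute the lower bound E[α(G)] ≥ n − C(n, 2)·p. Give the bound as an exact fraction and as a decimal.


E[|E(G)|] = C(71, 2)·p = 2485 · (1/355) = 7.
E[α(G)] ≥ n − E[|E(G)|] = 71 − 7 = 64.
Numerically: ≈ 64.000.
(This is only a lower bound; the true E[α(G)] may be larger.)

E[α(G)] ≥ 64 ≈ 64.000.


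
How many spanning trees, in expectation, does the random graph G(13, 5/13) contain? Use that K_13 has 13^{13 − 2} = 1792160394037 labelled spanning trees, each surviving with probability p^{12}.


K_13 has 13^{13 − 2} = 1792160394037 labelled spanning trees.
For each such spanning tree H, let X_H = 1 if all 12 edges of H are present in G. Then P[X_H = 1] = p^{12} = (5/13)^{12} = 244140625/23298085122481.
Summing the indicators: E[X] = Σ_H E[X_H] = 1792160394037 · p^{12} = 1792160394037 · 244140625/23298085122481 = 244140625/13.
Numerically: E[X] ≈ 1.878e+07.

E[X] = 1792160394037 · (5/13)^{12} = 244140625/13 ≈ 1.878e+07.


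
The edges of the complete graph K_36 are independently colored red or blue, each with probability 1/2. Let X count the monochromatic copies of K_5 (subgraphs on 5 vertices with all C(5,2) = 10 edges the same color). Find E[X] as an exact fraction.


Let X = Σ_S X_S over the C(36, 5) = 376992 subsets S of size 5, where X_S = 1 if the K_5 on S is monochromatic.
For a fixed S, the K_5 on S has C(5, 2) = 10 edges. P[all 10 edges red] = (1/2)^10, and likewise for blue, so P[monochromatic] = 2·(1/2)^10 = 2^{1 − 10} = 1/512.
By linearity of expectation: E[X] = C(36, 5) · 2^{1 − 10} = 376992 · 1/512 = 11781/16.
Numerically: E[X] ≈ 736.312.

E[X] = C(36,5)·2^(1−C(5,2)) = 11781/16 ≈ 736.312.


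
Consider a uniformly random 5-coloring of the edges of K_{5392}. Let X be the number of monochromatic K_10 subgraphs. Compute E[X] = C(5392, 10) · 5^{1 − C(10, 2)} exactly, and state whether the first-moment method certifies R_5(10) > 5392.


E[X] = C(5392, 10) · 5^{1 − 45} = 5676873040158402483252283957448 · 5^{−44} = 5676873040158402483252283957448/5684341886080801486968994140625.
As a reduced fraction: E[X] = 5676873040158402483252283957448/5684341886080801486968994140625 ≈ 0.9986861.
Is E[X] < 1? YES.
Since E[X] < 1, there exists a 5-coloring of K_{5392} with no monochromatic K_10; hence R_5(10) > 5392.

E[X] = 5676873040158402483252283957448/5684341886080801486968994140625 ≈ 0.9986861; E[X] < 1, so R_5(10) > 5392.


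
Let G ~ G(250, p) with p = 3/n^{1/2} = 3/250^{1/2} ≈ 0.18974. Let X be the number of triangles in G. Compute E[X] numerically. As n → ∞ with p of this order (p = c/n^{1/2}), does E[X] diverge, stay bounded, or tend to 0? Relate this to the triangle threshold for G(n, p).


Number of potential triangles: C(250, 3) = 2573000.
Each occurs with probability p³ ≈ (0.18974)³ ≈ 6.8305197e-03.
By linearity: E[X] = C(250, 3)·p³ ≈ 2573000 · 6.8305197e-03 ≈ 17574.92731.
Since α = 1/2 < 1, p = c/n^{1/2} ≫ 1/n is above the triangle threshold p ~ 1/n. Asymptotically E[X] ~ (c³/6)·n^{3(1−α)} = (3³/6)·n^{1.5} → ∞; triangles are abundant w.h.p.

E[X] ≈ 17574.92731; in regime p = Θ(1/n^{1/2}) E[X] diverges (above the triangle threshold p ~ 1/n).


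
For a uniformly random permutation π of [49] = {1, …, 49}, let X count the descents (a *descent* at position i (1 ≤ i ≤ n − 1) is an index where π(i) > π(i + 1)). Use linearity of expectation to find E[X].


Write X = Σ X_I over i = 1, …, 48, with X_I the indicator of one descent.
There are 48 indicators.
For each fixed i, the pair (π(i), π(i+1)) is a uniformly random ordered pair of distinct values from {1, …, 49}; by symmetry P[π(i) > π(i+1)] = 1/2.
By linearity: E[X] = 48 · (1/2) = (49 − 1) · (1/2) = 24 ≈ 24.000000.

E[X] = 24 = 24.000000.


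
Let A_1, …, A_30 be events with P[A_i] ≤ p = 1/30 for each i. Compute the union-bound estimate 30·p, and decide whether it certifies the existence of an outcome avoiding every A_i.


Union bound: P[∪_{i=1}^{30} A_i] ≤ Σ_i P[A_i] ≤ 30·p = 30·(1/30) = 1.
Numerically: 1 ≈ 1.000.
Is 1 < 1? NO.
Since the bound 1 is ≥ 1, the union bound is uninformative here; it does NOT by itself certify existence.

30·p = 1 ≈ 1.000; existence NOT certified by the union bound.


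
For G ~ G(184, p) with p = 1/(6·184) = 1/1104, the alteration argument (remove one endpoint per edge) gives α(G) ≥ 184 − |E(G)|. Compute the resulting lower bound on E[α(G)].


E[|E(G)|] = C(184, 2)·p = 16836 · (1/1104) = 61/4.
E[α(G)] ≥ n − E[|E(G)|] = 184 − 61/4 = 675/4.
Numerically: ≈ 168.75000.
(This is only a lower bound; the true E[α(G)] may be larger.)

E[α(G)] ≥ 675/4 ≈ 168.75000.


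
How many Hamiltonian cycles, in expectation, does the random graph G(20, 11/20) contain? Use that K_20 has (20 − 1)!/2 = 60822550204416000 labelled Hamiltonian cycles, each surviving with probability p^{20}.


K_20 has (20 − 1)!/2 = 60822550204416000 labelled Hamiltonian cycles.
For each such Hamiltonian cycle H, let X_H = 1 if all 20 edges of H are present in G. Then P[X_H = 1] = p^{20} = (11/20)^{20} = 672749994932560009201/104857600000000000000000000.
By linearity of expectation: E[X] = Σ_H E[X_H] = 60822550204416000 · p^{20} = 60822550204416000 · 672749994932560009201/104857600000000000000000000 = 9989836509230039246035759128621/25600000000000000000.
Numerically: E[X] ≈ 3.9023e+11.

E[X] = 60822550204416000 · (11/20)^{20} = 9989836509230039246035759128621/25600000000000000000 ≈ 3.9023e+11.


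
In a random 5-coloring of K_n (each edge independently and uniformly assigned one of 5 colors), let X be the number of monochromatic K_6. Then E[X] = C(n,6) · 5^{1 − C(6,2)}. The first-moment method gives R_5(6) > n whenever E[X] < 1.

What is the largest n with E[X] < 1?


We need C(n, 6) · 5^{1 − 15} < 1, i.e. C(n, 6) < 5^{15 − 1} = 6103515625.
Check values of n near the boundary:
  n = 127: C(127, 6) = 5169379425; 5169379425 < 6103515625? YES
  n = 128: C(128, 6) = 5423611200; 5423611200 < 6103515625? YES
  n = 129: C(129, 6) = 5688177600; 5688177600 < 6103515625? YES
  n = 130: C(130, 6) = 5963412000; 5963412000 < 6103515625? YES
  n = 131: C(131, 6) = 6249655776; 6249655776 < 6103515625? NO
  n = 132: C(132, 6) = 6547258432; 6547258432 < 6103515625? NO
The largest n with C(n, 6) < 6103515625 is n = 130 (where E[X] = 47707296/48828125 ≈ 0.977045). Hence R_5(6) > 130, i.e. R_5(6) ≥ 131.

Largest n = 130; hence R_5(6) > 130.


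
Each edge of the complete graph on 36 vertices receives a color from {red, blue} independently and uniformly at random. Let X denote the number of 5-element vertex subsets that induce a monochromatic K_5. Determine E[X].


Let X = Σ_S X_S over the C(36, 5) = 376992 subsets S of size 5, where X_S = 1 if the K_5 on S is monochromatic.
For a fixed S, the K_5 on S has C(5, 2) = 10 edges. P[all 10 edges red] = (1/2)^10, and likewise for blue, so P[monochromatic] = 2·(1/2)^10 = 2^{1 − 10} = 1/512.
By linearity of expectation: E[X] = C(36, 5) · 2^{1 − 10} = 376992 · 1/512 = 11781/16.
Numerically: E[X] ≈ 736.31250.

E[X] = C(36,5)·2^(1−C(5,2)) = 11781/16 ≈ 736.31250.


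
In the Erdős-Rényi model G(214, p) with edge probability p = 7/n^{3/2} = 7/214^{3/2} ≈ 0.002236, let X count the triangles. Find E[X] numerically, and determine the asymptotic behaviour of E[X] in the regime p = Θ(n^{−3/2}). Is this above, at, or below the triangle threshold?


Number of potential triangles: C(214, 3) = 1610564.
Each occurs with probability p³ ≈ (0.002236)³ ≈ 1.117975e-08.
By linearity: E[X] = C(214, 3)·p³ ≈ 1610564 · 1.117975e-08 ≈ 0.0180.
Since α = 3/2 > 1, p = c/n^{3/2} = o(1/n) is below the triangle threshold p ~ 1/n. Asymptotically E[X] ~ (c³/6)·n^{3(1−α)} = (7³/6)·n^{-1.5} → 0, so by Markov's inequality G has no triangles w.h.p.

E[X] ≈ 0.0180; in regime p = Θ(1/n^{3/2}) E[X] tends to 0 (below the triangle threshold p ~ 1/n).


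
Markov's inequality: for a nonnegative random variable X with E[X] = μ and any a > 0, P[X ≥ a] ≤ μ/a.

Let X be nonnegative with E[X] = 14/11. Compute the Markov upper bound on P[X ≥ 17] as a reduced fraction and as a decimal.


μ = E[X] = 14/11, a = 17.
Markov: P[X ≥ 17] ≤ μ/a = (14/11)/17 = 14/187.
Numerically: ≈ 0.07487.
(Since a = 17 > μ = 1.27273, the bound 14/187 is < 1 and informative.)

P[X ≥ 17] ≤ 14/187 ≈ 0.07487.


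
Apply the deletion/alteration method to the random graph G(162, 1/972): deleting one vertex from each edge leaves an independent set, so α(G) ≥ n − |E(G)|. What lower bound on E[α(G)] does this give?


E[|E(G)|] = C(162, 2)·p = 13041 · (1/972) = 161/12.
E[α(G)] ≥ n − E[|E(G)|] = 162 − 161/12 = 1783/12.
Numerically: ≈ 148.583333.
(This is only a lower bound; the true E[α(G)] may be larger.)

E[α(G)] ≥ 1783/12 ≈ 148.583333.


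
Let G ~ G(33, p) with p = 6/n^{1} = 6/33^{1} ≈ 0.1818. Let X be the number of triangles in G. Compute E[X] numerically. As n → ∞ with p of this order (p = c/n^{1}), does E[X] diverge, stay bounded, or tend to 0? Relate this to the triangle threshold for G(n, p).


Number of potential triangles: C(33, 3) = 5456.
Each occurs with probability p³ ≈ (0.1818)³ ≈ 6.010518e-03.
By linearity: E[X] = C(33, 3)·p³ ≈ 5456 · 6.010518e-03 ≈ 32.7934.
Here α = 1, so p = 6/n is exactly at the triangle threshold p ~ 1/n. Asymptotically E[X] → c³/6 = 6³/6 = 36 ≈ 36.0000, a bounded constant. In this regime the triangle count is asymptotically Poisson(c³/6).

E[X] ≈ 32.7934; in regime p = Θ(1/n^{1}) E[X] stays bounded (at the triangle threshold p ~ 1/n).


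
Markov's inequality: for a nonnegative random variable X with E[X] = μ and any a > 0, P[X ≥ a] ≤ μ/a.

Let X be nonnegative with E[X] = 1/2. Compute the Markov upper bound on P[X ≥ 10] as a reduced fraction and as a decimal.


μ = E[X] = 1/2, a = 10.
Markov: P[X ≥ 10] ≤ μ/a = (1/2)/10 = 1/20.
Numerically: ≈ 0.050000.
(Since a = 10 > μ = 0.500000, the bound 1/20 is < 1 and informative.)

P[X ≥ 10] ≤ 1/20 ≈ 0.050000.


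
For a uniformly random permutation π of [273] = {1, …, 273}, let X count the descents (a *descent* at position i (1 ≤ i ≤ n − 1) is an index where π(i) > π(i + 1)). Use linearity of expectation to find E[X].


Write X = Σ X_I over i = 1, …, 272, with X_I the indicator of one descent.
There are 272 indicators.
For each fixed i, the pair (π(i), π(i+1)) is a uniformly random ordered pair of distinct values from {1, …, 273}; by symmetry P[π(i) > π(i+1)] = 1/2.
By linearity: E[X] = 272 · (1/2) = (273 − 1) · (1/2) = 136 ≈ 136.000000.

E[X] = 136 = 136.000000.


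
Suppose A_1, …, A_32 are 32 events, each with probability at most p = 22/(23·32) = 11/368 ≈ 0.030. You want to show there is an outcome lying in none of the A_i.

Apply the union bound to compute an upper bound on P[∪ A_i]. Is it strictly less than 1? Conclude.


Union bound: P[∪_{i=1}^{32} A_i] ≤ Σ_i P[A_i] ≤ 32·p = 32·(11/368) = 22/23.
Numerically: 22/23 ≈ 0.957.
Is 22/23 < 1? YES.
Since P[∪ A_i] ≤ 22/23 < 1, the complement has P[∩ A_i^c] ≥ 1 − 22/23 = 1/23 > 0, so some outcome avoids every A_i.

32·p = 22/23 ≈ 0.957; existence CERTIFIED by the union bound.


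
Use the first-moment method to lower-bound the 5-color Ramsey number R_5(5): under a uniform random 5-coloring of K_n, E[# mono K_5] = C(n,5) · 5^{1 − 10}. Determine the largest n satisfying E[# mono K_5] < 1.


We need C(n, 5) · 5^{1 − 10} < 1, i.e. C(n, 5) < 5^{10 − 1} = 1953125.
Check values of n near the boundary:
  n = 48: C(48, 5) = 1712304; 1712304 < 1953125? YES
  n = 49: C(49, 5) = 1906884; 1906884 < 1953125? YES
  n = 50: C(50, 5) = 2118760; 2118760 < 1953125? NO
  n = 51: C(51, 5) = 2349060; 2349060 < 1953125? NO
The largest n with C(n, 5) < 1953125 is n = 49 (where E[X] = 1906884/1953125 ≈ 0.97632). Hence R_5(5) > 49, i.e. R_5(5) ≥ 50.

Largest n = 49; hence R_5(5) > 49.


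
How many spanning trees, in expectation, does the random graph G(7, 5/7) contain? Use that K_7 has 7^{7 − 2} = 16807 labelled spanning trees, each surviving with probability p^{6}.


K_7 has 7^{7 − 2} = 16807 labelled spanning trees.
For each such spanning tree H, let X_H = 1 if all 6 edges of H are present in G. Then P[X_H = 1] = p^{6} = (5/7)^{6} = 15625/117649.
By linearity: E[X] = Σ_H E[X_H] = 16807 · p^{6} = 16807 · 15625/117649 = 15625/7.
Numerically: E[X] ≈ 2232.1.

E[X] = 16807 · (5/7)^{6} = 15625/7 ≈ 2232.1.


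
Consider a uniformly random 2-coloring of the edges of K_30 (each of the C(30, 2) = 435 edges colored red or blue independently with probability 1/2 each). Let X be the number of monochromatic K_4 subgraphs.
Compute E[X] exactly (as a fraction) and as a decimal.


Let X = Σ_S X_S over the C(30, 4) = 27405 subsets S of size 4, where X_S = 1 if the K_4 on S is monochromatic.
For a fixed S, the K_4 on S has C(4, 2) = 6 edges. P[all 6 edges red] = (1/2)^6, and likewise for blue, so P[monochromatic] = 2·(1/2)^6 = 2^{1 − 6} = 1/32.
By linearity: E[X] = C(30, 4) · 2^{1 − 6} = 27405 · 1/32 = 27405/32.
Numerically: E[X] ≈ 856.406.

E[X] = C(30,4)·2^(1−C(4,2)) = 27405/32 ≈ 856.406.


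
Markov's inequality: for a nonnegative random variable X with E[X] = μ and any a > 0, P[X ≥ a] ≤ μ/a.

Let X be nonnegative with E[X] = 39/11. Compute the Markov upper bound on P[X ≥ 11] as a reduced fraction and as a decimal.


μ = E[X] = 39/11, a = 11.
Markov: P[X ≥ 11] ≤ μ/a = (39/11)/11 = 39/121.
Numerically: ≈ 0.32231.
(Since a = 11 > μ = 3.54545, the bound 39/121 is < 1 and informative.)

P[X ≥ 11] ≤ 39/121 ≈ 0.32231.


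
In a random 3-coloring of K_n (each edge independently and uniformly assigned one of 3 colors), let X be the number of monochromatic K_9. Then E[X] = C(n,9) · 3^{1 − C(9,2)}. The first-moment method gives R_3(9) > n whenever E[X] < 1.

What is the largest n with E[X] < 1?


We need C(n, 9) · 3^{1 − 36} < 1, i.e. C(n, 9) < 3^{36 − 1} = 50031545098999707.
Check values of n near the boundary:
  n = 298: C(298, 9) = 45207677551849890; 45207677551849890 < 50031545098999707? YES
  n = 299: C(299, 9) = 46610674441390059; 46610674441390059 < 50031545098999707? YES
  n = 300: C(300, 9) = 48052241692154700; 48052241692154700 < 50031545098999707? YES
  n = 301: C(301, 9) = 49533303936090975; 49533303936090975 < 50031545098999707? YES
  n = 302: C(302, 9) = 51054804739588650; 51054804739588650 < 50031545098999707? NO
The largest n with C(n, 9) < 50031545098999707 is n = 301 (where E[X] = 16511101312030325/16677181699666569 ≈ 0.990). Hence R_3(9) > 301, i.e. R_3(9) ≥ 302.

Largest n = 301; hence R_3(9) > 301.


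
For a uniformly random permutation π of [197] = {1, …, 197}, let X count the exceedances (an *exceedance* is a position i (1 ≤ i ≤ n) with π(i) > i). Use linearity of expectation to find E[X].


Write X = Σ_{i=1}^{197} X_i, where X_i = 1_{π(i) > i}.
For each fixed i, π(i) is uniform over {1, …, 197} (marginal of a uniform permutation), so P[π(i) > i] = (n − i)/n. Summing: Σ_{i=1}^{197} (n − i)/n = (0 + 1 + … + 196)/197 = 197(197 − 1)/(2·197) = (197 − 1)/2.
Hence E[X] = Σ_{i=1}^{197} (197 − i)/197 = 98 ≈ 98.0000.

E[X] = 98 = 98.0000.


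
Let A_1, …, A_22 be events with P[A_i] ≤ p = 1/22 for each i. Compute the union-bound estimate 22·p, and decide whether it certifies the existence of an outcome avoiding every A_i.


Union bound: P[∪_{i=1}^{22} A_i] ≤ Σ_i P[A_i] ≤ 22·p = 22·(1/22) = 1.
Numerically: 1 ≈ 1.00000.
Is 1 < 1? NO.
Since the bound 1 is ≥ 1, the union bound is uninformative here; it does NOT by itself certify existence.

22·p = 1 ≈ 1.00000; existence NOT certified by the union bound.


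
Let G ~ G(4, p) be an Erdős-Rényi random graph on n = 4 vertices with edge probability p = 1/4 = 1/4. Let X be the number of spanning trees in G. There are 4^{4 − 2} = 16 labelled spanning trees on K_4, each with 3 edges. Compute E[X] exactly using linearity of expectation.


K_4 has 4^{4 − 2} = 16 labelled spanning trees.
For each such spanning tree H, let X_H = 1 if all 3 edges of H are present in G. Then P[X_H = 1] = p^{3} = (1/4)^{3} = 1/64.
Summing the indicators: E[X] = Σ_H E[X_H] = 16 · p^{3} = 16 · 1/64 = 1/4.
Numerically: E[X] ≈ 0.25.

E[X] = 16 · (1/4)^{3} = 1/4 ≈ 0.25.


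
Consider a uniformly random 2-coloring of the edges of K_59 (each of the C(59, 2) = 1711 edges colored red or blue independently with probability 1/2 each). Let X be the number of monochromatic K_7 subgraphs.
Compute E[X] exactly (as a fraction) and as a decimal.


Let X = Σ_S X_S over the C(59, 7) = 341149446 subsets S of size 7, where X_S = 1 if the K_7 on S is monochromatic.
For a fixed S, the K_7 on S has C(7, 2) = 21 edges. P[all 21 edges red] = (1/2)^21, and likewise for blue, so P[monochromatic] = 2·(1/2)^21 = 2^{1 − 21} = 1/1048576.
Summing: E[X] = C(59, 7) · 2^{1 − 21} = 341149446 · 1/1048576 = 170574723/524288.
Numerically: E[X] ≈ 325.3455.

E[X] = C(59,7)·2^(1−C(7,2)) = 170574723/524288 ≈ 325.3455.


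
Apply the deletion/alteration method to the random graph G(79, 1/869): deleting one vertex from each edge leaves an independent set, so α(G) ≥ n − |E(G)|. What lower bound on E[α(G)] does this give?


E[|E(G)|] = C(79, 2)·p = 3081 · (1/869) = 39/11.
E[α(G)] ≥ n − E[|E(G)|] = 79 − 39/11 = 830/11.
Numerically: ≈ 75.45455.
(This is only a lower bound; the true E[α(G)] may be larger.)

E[α(G)] ≥ 830/11 ≈ 75.45455.


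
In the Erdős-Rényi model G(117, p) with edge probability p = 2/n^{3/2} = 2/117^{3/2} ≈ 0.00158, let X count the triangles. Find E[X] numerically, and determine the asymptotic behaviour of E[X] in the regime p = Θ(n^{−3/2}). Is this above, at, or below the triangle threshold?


Number of potential triangles: C(117, 3) = 260130.
Each occurs with probability p³ ≈ (0.00158)³ ≈ 3.94688e-09.
By linearity: E[X] = C(117, 3)·p³ ≈ 260130 · 3.94688e-09 ≈ 0.001.
Since α = 3/2 > 1, p = c/n^{3/2} = o(1/n) is below the triangle threshold p ~ 1/n. Asymptotically E[X] ~ (c³/6)·n^{3(1−α)} = (2³/6)·n^{-1.5} → 0, so by Markov's inequality G has no triangles w.h.p.

E[X] ≈ 0.001; in regime p = Θ(1/n^{3/2}) E[X] tends to 0 (below the triangle threshold p ~ 1/n).


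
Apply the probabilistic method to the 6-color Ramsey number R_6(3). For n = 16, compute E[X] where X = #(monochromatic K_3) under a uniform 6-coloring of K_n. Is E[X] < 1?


E[X] = C(16, 3) · 6^{1 − 3} = 560 · 6^{−2} = 560/36.
As a reduced fraction: E[X] = 140/9 ≈ 15.5555556.
Is E[X] < 1? NO.
Since E[X] ≥ 1, the first-moment bound is inconclusive at n = 16; it does NOT by itself certify R_6(3) > 16.

E[X] = 140/9 ≈ 15.5555556; E[X] ≥ 1; first-moment method inconclusive here.


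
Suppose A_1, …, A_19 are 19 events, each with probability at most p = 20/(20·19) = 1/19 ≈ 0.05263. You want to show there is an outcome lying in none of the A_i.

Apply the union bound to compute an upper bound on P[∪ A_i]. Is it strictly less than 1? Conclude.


Union bound: P[∪_{i=1}^{19} A_i] ≤ Σ_i P[A_i] ≤ 19·p = 19·(1/19) = 1.
Numerically: 1 ≈ 1.00000.
Is 1 < 1? NO.
Since the bound 1 is ≥ 1, the union bound is uninformative here; it does NOT by itself certify existence.

19·p = 1 ≈ 1.00000; existence NOT certified by the union bound.


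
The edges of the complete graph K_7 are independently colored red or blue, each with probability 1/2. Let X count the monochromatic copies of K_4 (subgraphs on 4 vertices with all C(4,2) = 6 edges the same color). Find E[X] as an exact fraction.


Let X = Σ_S X_S over the C(7, 4) = 35 subsets S of size 4, where X_S = 1 if the K_4 on S is monochromatic.
For a fixed S, the K_4 on S has C(4, 2) = 6 edges. P[all 6 edges red] = (1/2)^6, and likewise for blue, so P[monochromatic] = 2·(1/2)^6 = 2^{1 − 6} = 1/32.
By linearity: E[X] = C(7, 4) · 2^{1 − 6} = 35 · 1/32 = 35/32.
Numerically: E[X] ≈ 1.09375.

E[X] = C(7,4)·2^(1−C(4,2)) = 35/32 ≈ 1.09375.


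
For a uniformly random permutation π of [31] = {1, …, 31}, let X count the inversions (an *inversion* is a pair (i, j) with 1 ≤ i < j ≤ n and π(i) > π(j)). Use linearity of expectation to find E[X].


Write X = Σ X_I over the C(31, 2) = 465 pairs i < j, with X_I the indicator of one inversion.
There are 465 indicators.
For each fixed pair i < j, the values π(i) and π(j) are two distinct elements of {1, …, 31} in uniformly random order; by symmetry P[π(i) > π(j)] = 1/2.
By linearity: E[X] = 465 · (1/2) = C(31, 2) · (1/2) = 465/2 = 465/2 ≈ 232.500.

E[X] = 465/2 = 232.500.


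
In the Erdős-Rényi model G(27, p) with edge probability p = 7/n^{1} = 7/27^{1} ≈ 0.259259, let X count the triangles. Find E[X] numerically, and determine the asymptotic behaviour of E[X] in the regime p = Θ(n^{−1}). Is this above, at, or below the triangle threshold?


Number of potential triangles: C(27, 3) = 2925.
Each occurs with probability p³ ≈ (0.259259)³ ≈ 1.74262054e-02.
By linearity: E[X] = C(27, 3)·p³ ≈ 2925 · 1.74262054e-02 ≈ 50.971651.
Here α = 1, so p = 7/n is exactly at the triangle threshold p ~ 1/n. Asymptotically E[X] → c³/6 = 7³/6 = 343/6 ≈ 57.166667, a bounded constant. In this regime the triangle count is asymptotically Poisson(c³/6).

E[X] ≈ 50.971651; in regime p = Θ(1/n^{1}) E[X] stays bounded (at the triangle threshold p ~ 1/n).


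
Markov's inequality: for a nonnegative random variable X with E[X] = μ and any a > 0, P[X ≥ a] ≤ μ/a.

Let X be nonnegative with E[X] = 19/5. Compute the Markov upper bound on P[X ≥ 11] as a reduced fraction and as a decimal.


μ = E[X] = 19/5, a = 11.
Markov: P[X ≥ 11] ≤ μ/a = (19/5)/11 = 19/55.
Numerically: ≈ 0.3455.
(Since a = 11 > μ = 3.8000, the bound 19/55 is < 1 and informative.)

P[X ≥ 11] ≤ 19/55 ≈ 0.3455.


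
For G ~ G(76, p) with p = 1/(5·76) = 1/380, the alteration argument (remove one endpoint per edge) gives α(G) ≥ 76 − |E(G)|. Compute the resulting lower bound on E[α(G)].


E[|E(G)|] = C(76, 2)·p = 2850 · (1/380) = 15/2.
E[α(G)] ≥ n − E[|E(G)|] = 76 − 15/2 = 137/2.
Numerically: ≈ 68.500.
(This is only a lower bound; the true E[α(G)] may be larger.)

E[α(G)] ≥ 137/2 ≈ 68.500.


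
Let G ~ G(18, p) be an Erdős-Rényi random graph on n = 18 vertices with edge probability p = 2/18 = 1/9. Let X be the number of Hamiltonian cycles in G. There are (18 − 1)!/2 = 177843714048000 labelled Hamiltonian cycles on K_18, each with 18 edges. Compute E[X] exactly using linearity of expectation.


K_18 has (18 − 1)!/2 = 177843714048000 labelled Hamiltonian cycles.
For each such Hamiltonian cycle H, let X_H = 1 if all 18 edges of H are present in G. Then P[X_H = 1] = p^{18} = (1/9)^{18} = 1/150094635296999121.
Summing the indicators: E[X] = Σ_H E[X_H] = 177843714048000 · p^{18} = 177843714048000 · 1/150094635296999121 = 243955712000/205891132094649.
Numerically: E[X] ≈ 0.00118.

E[X] = 177843714048000 · (1/9)^{18} = 243955712000/205891132094649 ≈ 0.00118.


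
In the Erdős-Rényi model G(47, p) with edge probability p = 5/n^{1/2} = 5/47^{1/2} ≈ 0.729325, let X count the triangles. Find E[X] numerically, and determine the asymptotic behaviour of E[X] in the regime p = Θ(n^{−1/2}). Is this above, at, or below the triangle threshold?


Number of potential triangles: C(47, 3) = 16215.
Each occurs with probability p³ ≈ (0.729325)³ ≈ 3.87938807e-01.
By linearity: E[X] = C(47, 3)·p³ ≈ 16215 · 3.87938807e-01 ≈ 6290.427758.
Since α = 1/2 < 1, p = c/n^{1/2} ≫ 1/n is above the triangle threshold p ~ 1/n. Asymptotically E[X] ~ (c³/6)·n^{3(1−α)} = (5³/6)·n^{1.5} → ∞; triangles are abundant w.h.p.

E[X] ≈ 6290.427758; in regime p = Θ(1/n^{1/2}) E[X] diverges (above the triangle threshold p ~ 1/n).


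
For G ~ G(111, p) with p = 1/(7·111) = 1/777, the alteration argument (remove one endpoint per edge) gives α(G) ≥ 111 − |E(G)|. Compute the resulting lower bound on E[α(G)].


E[|E(G)|] = C(111, 2)·p = 6105 · (1/777) = 55/7.
E[α(G)] ≥ n − E[|E(G)|] = 111 − 55/7 = 722/7.
Numerically: ≈ 103.143.
(This is only a lower bound; the true E[α(G)] may be larger.)

E[α(G)] ≥ 722/7 ≈ 103.143.


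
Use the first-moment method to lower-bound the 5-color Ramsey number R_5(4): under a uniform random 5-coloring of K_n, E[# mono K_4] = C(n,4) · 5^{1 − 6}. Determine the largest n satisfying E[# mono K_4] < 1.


We need C(n, 4) · 5^{1 − 6} < 1, i.e. C(n, 4) < 5^{6 − 1} = 3125.
Check values of n near the boundary:
  n = 13: C(13, 4) = 715; 715 < 3125? YES
  n = 14: C(14, 4) = 1001; 1001 < 3125? YES
  n = 15: C(15, 4) = 1365; 1365 < 3125? YES
  n = 16: C(16, 4) = 1820; 1820 < 3125? YES
  n = 17: C(17, 4) = 2380; 2380 < 3125? YES
  n = 18: C(18, 4) = 3060; 3060 < 3125? YES
  n = 19: C(19, 4) = 3876; 3876 < 3125? NO
  n = 20: C(20, 4) = 4845; 4845 < 3125? NO
The largest n with C(n, 4) < 3125 is n = 18 (where E[X] = 612/625 ≈ 0.979200). Hence R_5(4) > 18, i.e. R_5(4) ≥ 19.

Largest n = 18; hence R_5(4) > 18.


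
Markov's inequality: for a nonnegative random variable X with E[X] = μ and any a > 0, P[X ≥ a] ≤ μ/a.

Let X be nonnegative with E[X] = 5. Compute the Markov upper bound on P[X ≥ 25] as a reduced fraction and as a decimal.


μ = E[X] = 5, a = 25.
Markov: P[X ≥ 25] ≤ μ/a = (5)/25 = 1/5.
Numerically: ≈ 0.2000.
(Since a = 25 > μ = 5.0000, the bound 1/5 is < 1 and informative.)

P[X ≥ 25] ≤ 1/5 ≈ 0.2000.


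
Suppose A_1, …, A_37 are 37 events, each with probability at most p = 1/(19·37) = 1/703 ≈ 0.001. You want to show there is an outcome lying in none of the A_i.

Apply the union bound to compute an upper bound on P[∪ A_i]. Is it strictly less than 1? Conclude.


Union bound: P[∪_{i=1}^{37} A_i] ≤ Σ_i P[A_i] ≤ 37·p = 37·(1/703) = 1/19.
Numerically: 1/19 ≈ 0.053.
Is 1/19 < 1? YES.
Since P[∪ A_i] ≤ 1/19 < 1, the complement has P[∩ A_i^c] ≥ 1 − 1/19 = 18/19 > 0, so some outcome avoids every A_i.

37·p = 1/19 ≈ 0.053; existence CERTIFIED by the union bound.


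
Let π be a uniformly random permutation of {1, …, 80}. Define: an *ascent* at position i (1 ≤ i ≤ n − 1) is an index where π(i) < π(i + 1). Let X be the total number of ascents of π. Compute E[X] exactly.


Write X = Σ X_I over i = 1, …, 79, with X_I the indicator of one ascent.
There are 79 indicators.
For each fixed i, the pair (π(i), π(i+1)) is a uniformly random ordered pair of distinct values from {1, …, 80}; by symmetry P[π(i) < π(i+1)] = 1/2.
By linearity: E[X] = 79 · (1/2) = (80 − 1) · (1/2) = 79/2 ≈ 39.500000.

E[X] = 79/2 = 39.500000.


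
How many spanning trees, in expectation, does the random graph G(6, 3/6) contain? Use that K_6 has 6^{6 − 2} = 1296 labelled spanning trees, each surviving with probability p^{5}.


K_6 has 6^{6 − 2} = 1296 labelled spanning trees.
For each such spanning tree H, let X_H = 1 if all 5 edges of H are present in G. Then P[X_H = 1] = p^{5} = (1/2)^{5} = 1/32.
By linearity of expectation: E[X] = Σ_H E[X_H] = 1296 · p^{5} = 1296 · 1/32 = 81/2.
Numerically: E[X] ≈ 40.5.

E[X] = 1296 · (1/2)^{5} = 81/2 ≈ 40.5.


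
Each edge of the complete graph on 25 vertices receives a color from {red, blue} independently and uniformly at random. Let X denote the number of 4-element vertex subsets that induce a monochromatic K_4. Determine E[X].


Let X = Σ_S X_S over the C(25, 4) = 12650 subsets S of size 4, where X_S = 1 if the K_4 on S is monochromatic.
For a fixed S, the K_4 on S has C(4, 2) = 6 edges. P[all 6 edges red] = (1/2)^6, and likewise for blue, so P[monochromatic] = 2·(1/2)^6 = 2^{1 − 6} = 1/32.
Summing: E[X] = C(25, 4) · 2^{1 − 6} = 12650 · 1/32 = 6325/16.
Numerically: E[X] ≈ 395.312500.

E[X] = C(25,4)·2^(1−C(4,2)) = 6325/16 ≈ 395.312500.


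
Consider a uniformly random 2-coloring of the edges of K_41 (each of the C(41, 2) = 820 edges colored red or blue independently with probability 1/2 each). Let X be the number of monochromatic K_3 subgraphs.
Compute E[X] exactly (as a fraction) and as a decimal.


Let X = Σ_S X_S over the C(41, 3) = 10660 subsets S of size 3, where X_S = 1 if the K_3 on S is monochromatic.
For a fixed S, the K_3 on S has C(3, 2) = 3 edges. P[all 3 edges red] = (1/2)^3, and likewise for blue, so P[monochromatic] = 2·(1/2)^3 = 2^{1 − 3} = 1/4.
By linearity: E[X] = C(41, 3) · 2^{1 − 3} = 10660 · 1/4 = 2665.
Numerically: E[X] ≈ 2665.00000.

E[X] = C(41,3)·2^(1−C(3,2)) = 2665 ≈ 2665.00000.
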